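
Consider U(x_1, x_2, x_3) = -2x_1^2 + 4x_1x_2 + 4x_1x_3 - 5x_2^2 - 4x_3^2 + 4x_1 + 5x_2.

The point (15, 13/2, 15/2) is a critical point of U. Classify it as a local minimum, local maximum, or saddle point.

The Hessian is constant: H = [[-4, 4, 4], [4, -10, 0], [4, 0, -8]].
Leading principal minors: Δ₁ = -4, Δ₂ = 24, Δ₃ = -32.
The minors alternate sign starting negative (−, +, −), so H is negative definite: a local maximum.

local maximum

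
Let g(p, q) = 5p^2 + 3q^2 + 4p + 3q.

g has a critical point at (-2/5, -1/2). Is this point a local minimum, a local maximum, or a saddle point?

local minimum

The Hessian of g is constant: H = [[10, 0], [0, 6]].
det(H) = 10·6 − 0² = 60.
det(H) > 0 and tr(H) = 16 > 0, so H is positive definite and the point is a local minimum.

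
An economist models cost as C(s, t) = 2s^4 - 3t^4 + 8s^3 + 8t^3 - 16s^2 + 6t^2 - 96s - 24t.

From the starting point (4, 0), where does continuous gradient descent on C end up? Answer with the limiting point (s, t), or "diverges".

C is separable, so gradient descent decouples: s follows -∂C/∂s, t follows -∂C/∂t.
∂C/∂s = 8(s - 2)(s + 2)(s + 3); at s=4 this is 672, so s decreases.
∂C/∂t = -12(t - 2)(t - 1)(t + 1); at t=0 this is -24, so t increases.
s converges to its nearest critical value 2 (a local min of the s-part); t converges to 1. The iterate converges to (2, 1).

(2, 1)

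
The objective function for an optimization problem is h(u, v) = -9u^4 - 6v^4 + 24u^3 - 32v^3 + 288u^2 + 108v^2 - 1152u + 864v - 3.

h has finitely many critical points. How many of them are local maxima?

4

h separates as a function of u plus a function of v, so ∇h=0 decouples.
∂h/∂u = -36(u - 4)(u - 2)(u + 4) = 0 at u ∈ {-4, 2, 4}; ∂h/∂v = -24(v - 3)(v + 3)(v + 4) = 0 at v ∈ {-4, -3, 3}.
The Hessian is diagonal: diag(h_uu, h_vv). Second derivatives: h_uu(-4)=-1728, h_uu(2)=432, h_uu(4)=-576; h_vv(-4)=-168, h_vv(-3)=144, h_vv(3)=-1008.
Local maxima occur where both diagonal entries negative: (-4, -4), (-4, 3), (4, -4), (4, 3). Count: 4.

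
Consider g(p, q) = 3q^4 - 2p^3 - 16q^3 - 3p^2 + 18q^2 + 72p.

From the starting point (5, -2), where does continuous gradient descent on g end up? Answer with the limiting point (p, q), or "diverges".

g is separable, so gradient descent decouples: p follows -∂g/∂p, q follows -∂g/∂q.
∂g/∂p = -6(p - 3)(p + 4); at p=5 this is -108, so p increases.
∂g/∂q = 12q(q - 3)(q - 1); at q=-2 this is -360, so q increases.
The p-coordinate has no critical point in that direction and runs off to infinity.

diverges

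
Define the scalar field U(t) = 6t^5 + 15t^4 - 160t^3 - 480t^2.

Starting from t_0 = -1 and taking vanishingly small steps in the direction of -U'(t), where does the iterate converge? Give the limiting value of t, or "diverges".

U'(t) = 30t(t - 4)(t + 2)(t + 4), so U'(-1) = 450.
Gradient descent moves in the -U' direction, i.e. t is decreasing.
The nearest critical point in that direction is t = -2, where U'' = 720 > 0 (a local minimum). The iterate converges there.

-2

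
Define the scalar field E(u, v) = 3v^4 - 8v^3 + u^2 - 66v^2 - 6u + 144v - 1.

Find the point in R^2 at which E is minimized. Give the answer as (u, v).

E(u,v) separates as P(u) + Q(v) − 1, so its minimum is min P + min Q − 1.
P'(u) = 2u - 6 vanishes at u ∈ {3}; Q'(v) = 12(v - 4)(v - 1)(v + 3) vanishes at v ∈ {-3, 1, 4}.
Local minima of P (where P''>0): P(3)=-9. Local minima of Q: Q(-3)=-567, Q(4)=-224.
So the global minimum of E is P(3) + Q(-3) − 1 = -9 − 567 − 1 = -577, attained at (3, -3).

(3, -3)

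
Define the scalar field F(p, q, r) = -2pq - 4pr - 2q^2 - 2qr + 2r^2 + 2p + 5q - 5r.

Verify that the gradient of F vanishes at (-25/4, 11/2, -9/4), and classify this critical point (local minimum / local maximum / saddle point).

∇F = (-2q - 4r + 2, -2p - 4q - 2r + 5, -4p - 2q + 4r - 5); substituting (-25/4, 11/2, -9/4) gives ∇F = (0, 0, 0), so (-25/4, 11/2, -9/4) is indeed a critical point.
The Hessian is constant: H = [[0, -2, -4], [-2, -4, -2], [-4, -2, 4]].
Leading principal minors: Δ₁ = 0, Δ₂ = -4, Δ₃ = 16.
The minors fit neither the all-positive nor the alternating-sign pattern, so H is indefinite: a saddle point.

saddle point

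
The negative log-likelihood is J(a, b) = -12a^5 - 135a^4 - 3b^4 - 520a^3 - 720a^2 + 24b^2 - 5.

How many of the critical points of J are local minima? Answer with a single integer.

2

J separates as a function of a plus a function of b, so ∇J=0 decouples.
∂J/∂a = -60a(a + 2)(a + 3)(a + 4) = 0 at a ∈ {-4, -3, -2, 0}; ∂J/∂b = -12b(b - 2)(b + 2) = 0 at b ∈ {-2, 0, 2}.
The Hessian is diagonal: diag(J_aa, J_bb). Second derivatives: J_aa(-4)=480, J_aa(-3)=-180, J_aa(-2)=240, J_aa(0)=-1440; J_bb(-2)=-96, J_bb(0)=48, J_bb(2)=-96.
Local minima occur where both diagonal entries positive: (-4, 0), (-2, 0). Count: 2.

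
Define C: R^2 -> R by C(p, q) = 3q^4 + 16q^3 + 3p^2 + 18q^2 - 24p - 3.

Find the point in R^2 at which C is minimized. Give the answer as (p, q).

(4, -3)

C(p,q) separates as A(p) + B(q) − 3, so its minimum is min A + min B − 3.
A'(p) = 6p - 24 vanishes at p ∈ {4}; B'(q) = 12q(q + 1)(q + 3) vanishes at q ∈ {-3, -1, 0}.
Local minima of A (where A''>0): A(4)=-48. Local minima of B: B(-3)=-27, B(0)=0.
So the global minimum of C is A(4) + B(-3) − 3 = -48 − 27 − 3 = -78, attained at (4, -3).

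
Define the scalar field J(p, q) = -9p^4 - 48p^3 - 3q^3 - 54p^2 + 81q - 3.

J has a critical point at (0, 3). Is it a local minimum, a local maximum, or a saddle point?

The mixed partial ∂²J/∂p∂q is 0, so the Hessian at any point is diag(J_pp, J_qq) = diag(-36(3p^2 + 8p + 3), -18q).
At (0, 3): H = diag(-108, -54).
Both eigenvalues are negative, so H is negative definite: a local maximum.

local maximum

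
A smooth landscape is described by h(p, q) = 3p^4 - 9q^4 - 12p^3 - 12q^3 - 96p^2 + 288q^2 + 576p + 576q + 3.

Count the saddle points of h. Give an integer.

h separates as a function of p plus a function of q, so ∇h=0 decouples.
∂h/∂p = 12(p - 4)(p - 3)(p + 4) = 0 at p ∈ {-4, 3, 4}; ∂h/∂q = -36(q - 4)(q + 1)(q + 4) = 0 at q ∈ {-4, -1, 4}.
The Hessian is diagonal: diag(h_pp, h_qq). Second derivatives: h_pp(-4)=672, h_pp(3)=-84, h_pp(4)=96; h_qq(-4)=-864, h_qq(-1)=540, h_qq(4)=-1440.
Saddle points occur where the two diagonal entries have opposite signs: (-4, -4), (-4, 4), (3, -1), (4, -4), (4, 4). Count: 5.

5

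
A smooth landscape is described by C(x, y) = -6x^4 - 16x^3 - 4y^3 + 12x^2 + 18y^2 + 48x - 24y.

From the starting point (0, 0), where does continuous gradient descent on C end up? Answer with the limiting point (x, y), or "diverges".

(-1, 1)

C is separable, so gradient descent decouples: x follows -∂C/∂x, y follows -∂C/∂y.
∂C/∂x = -24(x - 1)(x + 1)(x + 2); at x=0 this is 48, so x decreases.
∂C/∂y = -12(y - 2)(y - 1); at y=0 this is -24, so y increases.
x converges to its nearest critical value -1 (a local min of the x-part); y converges to 1. The iterate converges to (-1, 1).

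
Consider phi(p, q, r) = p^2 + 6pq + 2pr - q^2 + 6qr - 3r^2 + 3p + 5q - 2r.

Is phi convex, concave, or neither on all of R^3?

phi is quadratic, so its Hessian is the constant matrix H = [[2, 6, 2], [6, -2, 6], [2, 6, -6]].
Leading principal minors: 2, -40, 320.
Neither pattern holds ⇒ H is indefinite ⇒ neither convex nor concave.

neither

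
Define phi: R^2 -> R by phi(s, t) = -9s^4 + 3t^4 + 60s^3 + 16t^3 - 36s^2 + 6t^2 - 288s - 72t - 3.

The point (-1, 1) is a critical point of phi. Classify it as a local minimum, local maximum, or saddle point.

saddle point

The mixed partial ∂²phi/∂s∂t is 0, so the Hessian at any point is diag(phi_ss, phi_tt) = diag(36(-3s^2 + 10s - 2), 12(3t^2 + 8t + 1)).
At (-1, 1): H = diag(-540, 144).
The eigenvalues have opposite signs, so H is indefinite: a saddle point.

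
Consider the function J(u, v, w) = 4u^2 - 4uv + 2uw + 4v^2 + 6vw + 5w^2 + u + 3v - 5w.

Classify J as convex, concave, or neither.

convex

J is quadratic, so its Hessian is the constant matrix H = [[8, -4, 2], [-4, 8, 6], [2, 6, 10]].
Leading principal minors: 8, 48, 64.
All positive ⇒ H ≻ 0 ⇒ convex.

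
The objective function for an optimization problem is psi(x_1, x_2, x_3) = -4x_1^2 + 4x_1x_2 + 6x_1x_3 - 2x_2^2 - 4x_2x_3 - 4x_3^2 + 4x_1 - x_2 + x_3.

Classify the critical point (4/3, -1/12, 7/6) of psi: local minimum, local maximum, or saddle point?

The Hessian is constant: H = [[-8, 4, 6], [4, -4, -4], [6, -4, -8]].
Leading principal minors: Δ₁ = -8, Δ₂ = 16, Δ₃ = -48.
The minors alternate sign starting negative (−, +, −), so H is negative definite: a local maximum.

local maximum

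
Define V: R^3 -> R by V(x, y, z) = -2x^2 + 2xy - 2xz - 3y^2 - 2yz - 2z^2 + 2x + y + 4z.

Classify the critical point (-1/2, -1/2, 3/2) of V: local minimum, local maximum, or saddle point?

The Hessian is constant: H = [[-4, 2, -2], [2, -6, -2], [-2, -2, -4]].
Leading principal minors: Δ₁ = -4, Δ₂ = 20, Δ₃ = -24.
The minors alternate sign starting negative (−, +, −), so H is negative definite: a local maximum.

local maximum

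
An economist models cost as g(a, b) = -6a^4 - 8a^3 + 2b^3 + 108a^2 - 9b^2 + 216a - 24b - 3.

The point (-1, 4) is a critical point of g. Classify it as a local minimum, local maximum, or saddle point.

local minimum

The mixed partial ∂²g/∂a∂b is 0, so the Hessian at any point is diag(g_aa, g_bb) = diag(24(-3a^2 - 2a + 9), 6(2b - 3)).
At (-1, 4): H = diag(192, 30).
Both eigenvalues are positive, so H is positive definite: a local minimum.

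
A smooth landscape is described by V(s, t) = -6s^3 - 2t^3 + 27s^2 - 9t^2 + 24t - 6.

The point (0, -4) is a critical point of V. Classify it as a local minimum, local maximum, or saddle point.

The mixed partial ∂²V/∂s∂t is 0, so the Hessian at any point is diag(V_ss, V_tt) = diag(18(-2s + 3), -6(2t + 3)).
At (0, -4): H = diag(54, 30).
Both eigenvalues are positive, so H is positive definite: a local minimum.

local minimum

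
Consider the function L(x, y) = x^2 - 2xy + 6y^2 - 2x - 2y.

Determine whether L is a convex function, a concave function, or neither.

L is quadratic, so its Hessian is the constant matrix H = [[2, -2], [-2, 12]].
det(H) = 20, tr(H) = 14.
det(H) > 0 and tr(H) > 0, so H is positive definite everywhere: convex.

convex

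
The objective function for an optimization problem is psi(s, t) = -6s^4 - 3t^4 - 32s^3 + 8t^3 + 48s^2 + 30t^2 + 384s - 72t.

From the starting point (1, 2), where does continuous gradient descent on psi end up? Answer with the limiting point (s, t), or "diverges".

(-2, 1)

psi is separable, so gradient descent decouples: s follows -∂psi/∂s, t follows -∂psi/∂t.
∂psi/∂s = -24(s - 2)(s + 2)(s + 4); at s=1 this is 360, so s decreases.
∂psi/∂t = -12(t - 3)(t - 1)(t + 2); at t=2 this is 48, so t decreases.
s converges to its nearest critical value -2 (a local min of the s-part); t converges to 1. The iterate converges to (-2, 1).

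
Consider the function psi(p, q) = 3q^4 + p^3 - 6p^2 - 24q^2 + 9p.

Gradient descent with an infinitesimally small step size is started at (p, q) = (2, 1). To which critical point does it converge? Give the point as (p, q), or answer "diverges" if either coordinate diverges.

psi is separable, so gradient descent decouples: p follows -∂psi/∂p, q follows -∂psi/∂q.
∂psi/∂p = 3(p - 3)(p - 1); at p=2 this is -3, so p increases.
∂psi/∂q = 12q(q - 2)(q + 2); at q=1 this is -36, so q increases.
p converges to its nearest critical value 3 (a local min of the p-part); q converges to 2. The iterate converges to (3, 2).

(3, 2)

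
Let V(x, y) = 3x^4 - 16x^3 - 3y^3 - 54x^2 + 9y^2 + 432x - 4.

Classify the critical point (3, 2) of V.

The mixed partial ∂²V/∂x∂y is 0, so the Hessian at any point is diag(V_xx, V_yy) = diag(12(3x^2 - 8x - 9), 18(-y + 1)).
At (3, 2): H = diag(-72, -18).
Both eigenvalues are negative, so H is negative definite: a local maximum.

local maximum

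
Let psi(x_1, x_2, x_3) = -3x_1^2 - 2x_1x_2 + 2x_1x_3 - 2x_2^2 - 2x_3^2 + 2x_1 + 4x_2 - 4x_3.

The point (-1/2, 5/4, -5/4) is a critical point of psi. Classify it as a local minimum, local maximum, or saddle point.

local maximum

The Hessian is constant: H = [[-6, -2, 2], [-2, -4, 0], [2, 0, -4]].
Leading principal minors: Δ₁ = -6, Δ₂ = 20, Δ₃ = -64.
The minors alternate sign starting negative (−, +, −), so H is negative definite: a local maximum.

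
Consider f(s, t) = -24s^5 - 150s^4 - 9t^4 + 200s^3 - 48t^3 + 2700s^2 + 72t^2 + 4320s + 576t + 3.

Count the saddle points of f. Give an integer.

f separates as a function of s plus a function of t, so ∇f=0 decouples.
∂f/∂s = -120(s - 3)(s + 1)(s + 3)(s + 4) = 0 at s ∈ {-4, -3, -1, 3}; ∂f/∂t = -36(t - 2)(t + 2)(t + 4) = 0 at t ∈ {-4, -2, 2}.
The Hessian is diagonal: diag(f_ss, f_tt). Second derivatives: f_ss(-4)=2520, f_ss(-3)=-1440, f_ss(-1)=2880, f_ss(3)=-20160; f_tt(-4)=-432, f_tt(-2)=288, f_tt(2)=-864.
Saddle points occur where the two diagonal entries have opposite signs: (-4, -4), (-4, 2), (-3, -2), (-1, -4), (-1, 2), (3, -2). Count: 6.

6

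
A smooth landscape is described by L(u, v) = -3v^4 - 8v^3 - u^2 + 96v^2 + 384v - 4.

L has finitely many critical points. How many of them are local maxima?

L separates as a function of u plus a function of v, so ∇L=0 decouples.
∂L/∂u = -2u = 0 at u ∈ {0}; ∂L/∂v = -12(v - 4)(v + 2)(v + 4) = 0 at v ∈ {-4, -2, 4}.
The Hessian is diagonal: diag(L_uu, L_vv). Second derivatives: L_uu(0)=-2; L_vv(-4)=-192, L_vv(-2)=144, L_vv(4)=-576.
Local maxima occur where both diagonal entries negative: (0, -4), (0, 4). Count: 2.

2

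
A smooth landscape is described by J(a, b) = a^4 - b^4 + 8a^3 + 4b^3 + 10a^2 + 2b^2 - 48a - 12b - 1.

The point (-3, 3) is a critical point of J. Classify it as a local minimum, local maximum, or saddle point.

local maximum

The mixed partial ∂²J/∂a∂b is 0, so the Hessian at any point is diag(J_aa, J_bb) = diag(4(3a^2 + 12a + 5), 4(-3b^2 + 6b + 1)).
At (-3, 3): H = diag(-16, -32).
Both eigenvalues are negative, so H is negative definite: a local maximum.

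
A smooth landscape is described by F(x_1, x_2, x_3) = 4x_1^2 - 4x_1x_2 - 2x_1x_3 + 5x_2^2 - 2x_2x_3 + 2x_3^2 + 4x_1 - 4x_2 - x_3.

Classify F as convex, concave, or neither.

F is quadratic, so its Hessian is the constant matrix H = [[8, -4, -2], [-4, 10, -2], [-2, -2, 4]].
Leading principal minors: 8, 64, 152.
All positive ⇒ H ≻ 0 ⇒ convex.

convex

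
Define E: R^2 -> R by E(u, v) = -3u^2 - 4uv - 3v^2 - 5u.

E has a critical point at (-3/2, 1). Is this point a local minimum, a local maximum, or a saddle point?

local maximum

The Hessian of E is constant: H = [[-6, -4], [-4, -6]].
det(H) = (-6)·(-6) − (-4)² = 20.
det(H) > 0 and tr(H) = -12 < 0, so H is negative definite and the point is a local maximum.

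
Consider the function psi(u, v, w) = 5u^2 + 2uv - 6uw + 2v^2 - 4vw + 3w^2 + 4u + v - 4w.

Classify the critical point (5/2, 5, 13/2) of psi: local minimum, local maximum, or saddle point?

local minimum

The Hessian is constant: H = [[10, 2, -6], [2, 4, -4], [-6, -4, 6]].
Leading principal minors: Δ₁ = 10, Δ₂ = 36, Δ₃ = 8.
All leading minors are positive, so H is positive definite: a local minimum.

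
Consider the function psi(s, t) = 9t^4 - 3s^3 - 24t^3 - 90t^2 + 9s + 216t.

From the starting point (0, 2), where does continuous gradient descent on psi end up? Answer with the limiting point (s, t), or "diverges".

psi is separable, so gradient descent decouples: s follows -∂psi/∂s, t follows -∂psi/∂t.
∂psi/∂s = -9(s - 1)(s + 1); at s=0 this is 9, so s decreases.
∂psi/∂t = 36(t - 3)(t - 1)(t + 2); at t=2 this is -144, so t increases.
s converges to its nearest critical value -1 (a local min of the s-part); t converges to 3. The iterate converges to (-1, 3).

(-1, 3)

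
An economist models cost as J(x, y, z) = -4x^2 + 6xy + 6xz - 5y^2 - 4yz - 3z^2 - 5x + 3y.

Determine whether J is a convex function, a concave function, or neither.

J is quadratic, so its Hessian is the constant matrix H = [[-8, 6, 6], [6, -10, -4], [6, -4, -6]].
Leading principal minors: -8, 44, -64.
Signs alternate −, +, − ⇒ H ≺ 0 ⇒ concave.

concave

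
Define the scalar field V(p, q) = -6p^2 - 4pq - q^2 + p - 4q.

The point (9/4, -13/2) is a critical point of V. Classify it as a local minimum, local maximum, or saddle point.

The Hessian of V is constant: H = [[-12, -4], [-4, -2]].
det(H) = (-12)·(-2) − (-4)² = 8.
det(H) > 0 and tr(H) = -14 < 0, so H is negative definite and the point is a local maximum.

local maximum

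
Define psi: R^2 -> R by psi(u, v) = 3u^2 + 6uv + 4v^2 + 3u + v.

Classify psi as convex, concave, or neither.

convex

psi is quadratic, so its Hessian is the constant matrix H = [[6, 6], [6, 8]].
det(H) = 12, tr(H) = 14.
det(H) > 0 and tr(H) > 0, so H is positive definite everywhere: convex.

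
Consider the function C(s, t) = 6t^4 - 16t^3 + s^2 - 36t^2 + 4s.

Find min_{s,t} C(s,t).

C(s,t) separates as P(s) + Q(t), so its minimum is min P + min Q.
P'(s) = 2s + 4 vanishes at s ∈ {-2}; Q'(t) = 24t(t - 3)(t + 1) vanishes at t ∈ {-1, 0, 3}.
Local minima of P (where P''>0): P(-2)=-4. Local minima of Q: Q(-1)=-14, Q(3)=-270.
So the global minimum of C is P(-2) + Q(3) = -4 − 270 = -274, attained at (-2, 3).

-274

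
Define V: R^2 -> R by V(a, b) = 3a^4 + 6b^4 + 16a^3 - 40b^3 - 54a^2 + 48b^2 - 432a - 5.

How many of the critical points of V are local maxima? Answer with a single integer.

V separates as a function of a plus a function of b, so ∇V=0 decouples.
∂V/∂a = 12(a - 3)(a + 3)(a + 4) = 0 at a ∈ {-4, -3, 3}; ∂V/∂b = 24b(b - 4)(b - 1) = 0 at b ∈ {0, 1, 4}.
The Hessian is diagonal: diag(V_aa, V_bb). Second derivatives: V_aa(-4)=84, V_aa(-3)=-72, V_aa(3)=504; V_bb(0)=96, V_bb(1)=-72, V_bb(4)=288.
Local maxima occur where both diagonal entries negative: (-3, 1). Count: 1.

1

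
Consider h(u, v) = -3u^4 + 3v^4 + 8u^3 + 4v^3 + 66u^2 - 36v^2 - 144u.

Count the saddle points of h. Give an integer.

5

h separates as a function of u plus a function of v, so ∇h=0 decouples.
∂h/∂u = -12(u - 4)(u - 1)(u + 3) = 0 at u ∈ {-3, 1, 4}; ∂h/∂v = 12v(v - 2)(v + 3) = 0 at v ∈ {-3, 0, 2}.
The Hessian is diagonal: diag(h_uu, h_vv). Second derivatives: h_uu(-3)=-336, h_uu(1)=144, h_uu(4)=-252; h_vv(-3)=180, h_vv(0)=-72, h_vv(2)=120.
Saddle points occur where the two diagonal entries have opposite signs: (-3, -3), (-3, 2), (1, 0), (4, -3), (4, 2). Count: 5.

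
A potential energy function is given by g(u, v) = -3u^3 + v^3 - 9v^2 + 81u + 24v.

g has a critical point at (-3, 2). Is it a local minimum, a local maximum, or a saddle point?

saddle point

The mixed partial ∂²g/∂u∂v is 0, so the Hessian at any point is diag(g_uu, g_vv) = diag(-18u, 6(v - 3)).
At (-3, 2): H = diag(54, -6).
The eigenvalues have opposite signs, so H is indefinite: a saddle point.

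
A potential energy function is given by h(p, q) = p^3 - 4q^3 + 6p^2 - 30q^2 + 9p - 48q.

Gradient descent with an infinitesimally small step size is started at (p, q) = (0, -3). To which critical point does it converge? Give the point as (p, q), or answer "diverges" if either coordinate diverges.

(-1, -4)

h is separable, so gradient descent decouples: p follows -∂h/∂p, q follows -∂h/∂q.
∂h/∂p = 3(p + 1)(p + 3); at p=0 this is 9, so p decreases.
∂h/∂q = -12(q + 1)(q + 4); at q=-3 this is 24, so q decreases.
p converges to its nearest critical value -1 (a local min of the p-part); q converges to -4. The iterate converges to (-1, -4).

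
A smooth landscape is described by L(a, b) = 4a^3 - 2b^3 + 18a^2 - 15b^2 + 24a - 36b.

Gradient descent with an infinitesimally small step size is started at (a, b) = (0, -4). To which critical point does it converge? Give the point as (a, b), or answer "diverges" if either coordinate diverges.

L is separable, so gradient descent decouples: a follows -∂L/∂a, b follows -∂L/∂b.
∂L/∂a = 12(a + 1)(a + 2); at a=0 this is 24, so a decreases.
∂L/∂b = -6(b + 2)(b + 3); at b=-4 this is -12, so b increases.
a converges to its nearest critical value -1 (a local min of the a-part); b converges to -3. The iterate converges to (-1, -3).

(-1, -3)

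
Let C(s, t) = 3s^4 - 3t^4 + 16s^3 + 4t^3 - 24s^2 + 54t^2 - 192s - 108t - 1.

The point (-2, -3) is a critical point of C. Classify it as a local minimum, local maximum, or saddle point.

local maximum

The mixed partial ∂²C/∂s∂t is 0, so the Hessian at any point is diag(C_ss, C_tt) = diag(12(3s^2 + 8s - 4), 12(-3t^2 + 2t + 9)).
At (-2, -3): H = diag(-96, -288).
Both eigenvalues are negative, so H is negative definite: a local maximum.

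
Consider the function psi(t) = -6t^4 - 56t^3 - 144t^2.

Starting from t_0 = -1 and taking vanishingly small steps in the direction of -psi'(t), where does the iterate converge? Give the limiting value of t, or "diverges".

psi'(t) = -24t(t + 3)(t + 4), so psi'(-1) = 144.
Gradient descent moves in the -psi' direction, i.e. t is decreasing.
The nearest critical point in that direction is t = -3, where psi'' = 72 > 0 (a local minimum). The iterate converges there.

-3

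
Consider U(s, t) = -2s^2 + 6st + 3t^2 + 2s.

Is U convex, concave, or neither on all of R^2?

neither

U is quadratic, so its Hessian is the constant matrix H = [[-4, 6], [6, 6]].
det(H) = -60, tr(H) = 2.
det(H) < 0, so H is indefinite: neither convex nor concave.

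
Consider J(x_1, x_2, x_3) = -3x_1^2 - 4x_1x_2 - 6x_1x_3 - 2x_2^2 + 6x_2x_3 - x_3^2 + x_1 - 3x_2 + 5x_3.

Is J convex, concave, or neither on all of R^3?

neither

J is quadratic, so its Hessian is the constant matrix H = [[-6, -4, -6], [-4, -4, 6], [-6, 6, -2]].
Leading principal minors: -6, 8, 632.
Neither pattern holds ⇒ H is indefinite ⇒ neither convex nor concave.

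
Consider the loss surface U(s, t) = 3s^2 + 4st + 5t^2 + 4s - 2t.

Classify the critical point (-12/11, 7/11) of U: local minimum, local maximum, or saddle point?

The Hessian of U is constant: H = [[6, 4], [4, 10]].
det(H) = 6·10 − 4² = 44.
det(H) > 0 and tr(H) = 16 > 0, so H is positive definite and the point is a local minimum.

local minimum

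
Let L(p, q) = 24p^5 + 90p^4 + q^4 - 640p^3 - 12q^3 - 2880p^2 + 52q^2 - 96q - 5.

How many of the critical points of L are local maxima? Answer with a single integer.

2

L separates as a function of p plus a function of q, so ∇L=0 decouples.
∂L/∂p = 120p(p - 4)(p + 3)(p + 4) = 0 at p ∈ {-4, -3, 0, 4}; ∂L/∂q = 4(q - 4)(q - 3)(q - 2) = 0 at q ∈ {2, 3, 4}.
The Hessian is diagonal: diag(L_pp, L_qq). Second derivatives: L_pp(-4)=-3840, L_pp(-3)=2520, L_pp(0)=-5760, L_pp(4)=26880; L_qq(2)=8, L_qq(3)=-4, L_qq(4)=8.
Local maxima occur where both diagonal entries negative: (-4, 3), (0, 3). Count: 2.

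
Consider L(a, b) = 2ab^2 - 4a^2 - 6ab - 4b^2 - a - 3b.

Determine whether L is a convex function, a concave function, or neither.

The term 2ab^2 is cubic, so the Hessian is not constant.
∂²L/∂b² = 4a - 8, which takes both signs as a varies (negative for sufficiently negative a). A diagonal entry of the Hessian changing sign means the Hessian is neither positive- nor negative-semidefinite on all of R^2.

neither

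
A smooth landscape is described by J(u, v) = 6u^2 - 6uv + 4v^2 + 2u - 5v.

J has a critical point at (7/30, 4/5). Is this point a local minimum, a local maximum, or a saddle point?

local minimum

The Hessian of J is constant: H = [[12, -6], [-6, 8]].
det(H) = 12·8 − (-6)² = 60.
det(H) > 0 and tr(H) = 20 > 0, so H is positive definite and the point is a local minimum.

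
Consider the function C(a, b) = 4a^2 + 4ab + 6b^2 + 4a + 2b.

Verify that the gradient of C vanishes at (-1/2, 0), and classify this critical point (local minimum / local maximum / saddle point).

∇C = (8a + 4b + 4, 4a + 12b + 2); substituting (-1/2, 0) gives ∇C = (0, 0), so (-1/2, 0) is indeed a critical point.
The Hessian of C is constant: H = [[8, 4], [4, 12]].
det(H) = 8·12 − 4² = 80.
det(H) > 0 and tr(H) = 20 > 0, so H is positive definite and the point is a local minimum.

local minimum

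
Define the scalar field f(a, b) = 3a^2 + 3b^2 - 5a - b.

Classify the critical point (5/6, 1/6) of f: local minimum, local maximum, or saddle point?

The Hessian of f is constant: H = [[6, 0], [0, 6]].
det(H) = 6·6 − 0² = 36.
det(H) > 0 and tr(H) = 12 > 0, so H is positive definite and the point is a local minimum.

local minimum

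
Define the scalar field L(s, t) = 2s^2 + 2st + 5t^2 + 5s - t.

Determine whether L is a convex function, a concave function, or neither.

convex

L is quadratic, so its Hessian is the constant matrix H = [[4, 2], [2, 10]].
det(H) = 36, tr(H) = 14.
det(H) > 0 and tr(H) > 0, so H is positive definite everywhere: convex.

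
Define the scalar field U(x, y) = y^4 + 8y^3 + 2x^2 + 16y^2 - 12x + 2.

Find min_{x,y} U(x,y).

U(x,y) separates as P(x) + Q(y) + 2, so its minimum is min P + min Q + 2.
P'(x) = 4x - 12 vanishes at x ∈ {3}; Q'(y) = 4y(y + 2)(y + 4) vanishes at y ∈ {-4, -2, 0}.
Local minima of P (where P''>0): P(3)=-18. Local minima of Q: Q(-4)=0, Q(0)=0.
So the global minimum of U is P(3) + Q(-4) + 2 = -18 + 0 + 2 = -16, attained at (3, -4).

-16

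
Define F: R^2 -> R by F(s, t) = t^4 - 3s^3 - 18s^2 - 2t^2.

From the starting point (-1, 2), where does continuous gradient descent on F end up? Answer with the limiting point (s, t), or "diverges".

F is separable, so gradient descent decouples: s follows -∂F/∂s, t follows -∂F/∂t.
∂F/∂s = -9s(s + 4); at s=-1 this is 27, so s decreases.
∂F/∂t = 4t(t - 1)(t + 1); at t=2 this is 24, so t decreases.
s converges to its nearest critical value -4 (a local min of the s-part); t converges to 1. The iterate converges to (-4, 1).

(-4, 1)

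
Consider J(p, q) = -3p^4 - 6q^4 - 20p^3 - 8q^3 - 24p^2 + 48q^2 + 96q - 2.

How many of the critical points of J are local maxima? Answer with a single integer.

J separates as a function of p plus a function of q, so ∇J=0 decouples.
∂J/∂p = -12p(p + 1)(p + 4) = 0 at p ∈ {-4, -1, 0}; ∂J/∂q = -24(q - 2)(q + 1)(q + 2) = 0 at q ∈ {-2, -1, 2}.
The Hessian is diagonal: diag(J_pp, J_qq). Second derivatives: J_pp(-4)=-144, J_pp(-1)=36, J_pp(0)=-48; J_qq(-2)=-96, J_qq(-1)=72, J_qq(2)=-288.
Local maxima occur where both diagonal entries negative: (-4, -2), (-4, 2), (0, -2), (0, 2). Count: 4.

4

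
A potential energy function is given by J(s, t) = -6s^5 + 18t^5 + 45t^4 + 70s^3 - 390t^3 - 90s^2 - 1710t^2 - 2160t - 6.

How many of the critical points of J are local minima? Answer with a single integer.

4

J separates as a function of s plus a function of t, so ∇J=0 decouples.
∂J/∂s = -30s(s - 2)(s - 1)(s + 3) = 0 at s ∈ {-3, 0, 1, 2}; ∂J/∂t = 90(t - 4)(t + 1)(t + 2)(t + 3) = 0 at t ∈ {-3, -2, -1, 4}.
The Hessian is diagonal: diag(J_ss, J_tt). Second derivatives: J_ss(-3)=1800, J_ss(0)=-180, J_ss(1)=120, J_ss(2)=-300; J_tt(-3)=-1260, J_tt(-2)=540, J_tt(-1)=-900, J_tt(4)=18900.
Local minima occur where both diagonal entries positive: (-3, -2), (-3, 4), (1, -2), (1, 4). Count: 4.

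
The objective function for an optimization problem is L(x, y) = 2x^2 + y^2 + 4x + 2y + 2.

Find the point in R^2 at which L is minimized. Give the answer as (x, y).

L(x,y) separates as P(x) + Q(y) + 2, so its minimum is min P + min Q + 2.
P'(x) = 4x + 4 vanishes at x ∈ {-1}; Q'(y) = 2y + 2 vanishes at y ∈ {-1}.
Local minima of P (where P''>0): P(-1)=-2. Local minima of Q: Q(-1)=-1.
So the global minimum of L is P(-1) + Q(-1) + 2 = -2 − 1 + 2 = -1, attained at (-1, -1).

(-1, -1)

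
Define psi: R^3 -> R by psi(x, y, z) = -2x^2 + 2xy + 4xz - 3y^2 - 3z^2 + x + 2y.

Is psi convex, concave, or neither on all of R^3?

psi is quadratic, so its Hessian is the constant matrix H = [[-4, 2, 4], [2, -6, 0], [4, 0, -6]].
Leading principal minors: -4, 20, -24.
Signs alternate −, +, − ⇒ H ≺ 0 ⇒ concave.

concave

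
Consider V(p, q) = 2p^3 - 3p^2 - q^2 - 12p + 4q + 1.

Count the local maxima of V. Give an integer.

1

V separates as a function of p plus a function of q, so ∇V=0 decouples.
∂V/∂p = 6(p - 2)(p + 1) = 0 at p ∈ {-1, 2}; ∂V/∂q = -2(q - 2) = 0 at q ∈ {2}.
The Hessian is diagonal: diag(V_pp, V_qq). Second derivatives: V_pp(-1)=-18, V_pp(2)=18; V_qq(2)=-2.
Local maxima occur where both diagonal entries negative: (-1, 2). Count: 1.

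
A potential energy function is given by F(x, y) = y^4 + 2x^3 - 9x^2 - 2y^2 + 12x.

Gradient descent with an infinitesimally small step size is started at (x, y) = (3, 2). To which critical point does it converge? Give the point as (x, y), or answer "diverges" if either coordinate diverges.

F is separable, so gradient descent decouples: x follows -∂F/∂x, y follows -∂F/∂y.
∂F/∂x = 6(x - 2)(x - 1); at x=3 this is 12, so x decreases.
∂F/∂y = 4y(y - 1)(y + 1); at y=2 this is 24, so y decreases.
x converges to its nearest critical value 2 (a local min of the x-part); y converges to 1. The iterate converges to (2, 1).

(2, 1)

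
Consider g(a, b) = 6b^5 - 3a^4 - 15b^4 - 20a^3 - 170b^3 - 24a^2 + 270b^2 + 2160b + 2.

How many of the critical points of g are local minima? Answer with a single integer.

2

g separates as a function of a plus a function of b, so ∇g=0 decouples.
∂g/∂a = -12a(a + 1)(a + 4) = 0 at a ∈ {-4, -1, 0}; ∂g/∂b = 30(b - 4)(b - 3)(b + 2)(b + 3) = 0 at b ∈ {-3, -2, 3, 4}.
The Hessian is diagonal: diag(g_aa, g_bb). Second derivatives: g_aa(-4)=-144, g_aa(-1)=36, g_aa(0)=-48; g_bb(-3)=-1260, g_bb(-2)=900, g_bb(3)=-900, g_bb(4)=1260.
Local minima occur where both diagonal entries positive: (-1, -2), (-1, 4). Count: 2.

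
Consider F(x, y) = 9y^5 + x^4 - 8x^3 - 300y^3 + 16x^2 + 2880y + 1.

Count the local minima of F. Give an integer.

4

F separates as a function of x plus a function of y, so ∇F=0 decouples.
∂F/∂x = 4x(x - 4)(x - 2) = 0 at x ∈ {0, 2, 4}; ∂F/∂y = 45(y - 4)(y - 2)(y + 2)(y + 4) = 0 at y ∈ {-4, -2, 2, 4}.
The Hessian is diagonal: diag(F_xx, F_yy). Second derivatives: F_xx(0)=32, F_xx(2)=-16, F_xx(4)=32; F_yy(-4)=-4320, F_yy(-2)=2160, F_yy(2)=-2160, F_yy(4)=4320.
Local minima occur where both diagonal entries positive: (0, -2), (0, 4), (4, -2), (4, 4). Count: 4.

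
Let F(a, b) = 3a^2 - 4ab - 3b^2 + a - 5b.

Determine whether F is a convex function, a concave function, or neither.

neither

F is quadratic, so its Hessian is the constant matrix H = [[6, -4], [-4, -6]].
det(H) = -52, tr(H) = 0.
det(H) < 0, so H is indefinite: neither convex nor concave.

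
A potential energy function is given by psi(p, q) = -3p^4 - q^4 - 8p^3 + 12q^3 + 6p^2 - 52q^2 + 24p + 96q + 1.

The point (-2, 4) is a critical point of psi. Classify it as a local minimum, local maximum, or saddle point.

The mixed partial ∂²psi/∂p∂q is 0, so the Hessian at any point is diag(psi_pp, psi_qq) = diag(12(-3p^2 - 4p + 1), 4(-3q^2 + 18q - 26)).
At (-2, 4): H = diag(-36, -8).
Both eigenvalues are negative, so H is negative definite: a local maximum.

local maximum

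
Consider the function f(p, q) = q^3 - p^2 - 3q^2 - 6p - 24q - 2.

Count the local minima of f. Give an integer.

0

f separates as a function of p plus a function of q, so ∇f=0 decouples.
∂f/∂p = -2(p + 3) = 0 at p ∈ {-3}; ∂f/∂q = 3(q - 4)(q + 2) = 0 at q ∈ {-2, 4}.
The Hessian is diagonal: diag(f_pp, f_qq). Second derivatives: f_pp(-3)=-2; f_qq(-2)=-18, f_qq(4)=18.
Local minima occur where both diagonal entries positive: none. Count: 0.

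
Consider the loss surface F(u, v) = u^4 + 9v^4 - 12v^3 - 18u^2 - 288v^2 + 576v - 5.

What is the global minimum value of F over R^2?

F(u,v) separates as P(u) + Q(v) − 5, so its minimum is min P + min Q − 5.
P'(u) = 4u(u - 3)(u + 3) vanishes at u ∈ {-3, 0, 3}; Q'(v) = 36(v - 4)(v - 1)(v + 4) vanishes at v ∈ {-4, 1, 4}.
Local minima of P (where P''>0): P(-3)=-81, P(3)=-81. Local minima of Q: Q(-4)=-3840, Q(4)=-768.
So the global minimum of F is P(-3) + Q(-4) − 5 = -81 − 3840 − 5 = -3926, attained at (-3, -4).

-3926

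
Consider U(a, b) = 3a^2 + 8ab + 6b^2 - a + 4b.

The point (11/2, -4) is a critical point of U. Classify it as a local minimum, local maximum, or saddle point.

local minimum

The Hessian of U is constant: H = [[6, 8], [8, 12]].
det(H) = 6·12 − 8² = 8.
det(H) > 0 and tr(H) = 18 > 0, so H is positive definite and the point is a local minimum.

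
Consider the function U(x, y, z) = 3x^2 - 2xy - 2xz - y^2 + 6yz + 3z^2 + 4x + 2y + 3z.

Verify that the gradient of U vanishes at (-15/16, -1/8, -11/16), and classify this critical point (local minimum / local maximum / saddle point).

∇U = (6x - 2y - 2z + 4, -2x - 2y + 6z + 2, -2x + 6y + 6z + 3); substituting (-15/16, -1/8, -11/16) gives ∇U = (0, 0, 0), so (-15/16, -1/8, -11/16) is indeed a critical point.
The Hessian is constant: H = [[6, -2, -2], [-2, -2, 6], [-2, 6, 6]].
Leading principal minors: Δ₁ = 6, Δ₂ = -16, Δ₃ = -256.
The minors fit neither the all-positive nor the alternating-sign pattern, so H is indefinite: a saddle point.

saddle point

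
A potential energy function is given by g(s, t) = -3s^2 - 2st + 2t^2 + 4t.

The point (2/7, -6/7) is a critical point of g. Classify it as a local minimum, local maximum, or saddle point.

saddle point

The Hessian of g is constant: H = [[-6, -2], [-2, 4]].
det(H) = (-6)·4 − (-2)² = -28.
Since det(H) < 0, H is indefinite and the critical point is a saddle point.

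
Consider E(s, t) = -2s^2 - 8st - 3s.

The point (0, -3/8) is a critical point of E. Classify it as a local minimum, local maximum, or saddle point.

The Hessian of E is constant: H = [[-4, -8], [-8, 0]].
det(H) = (-4)·0 − (-8)² = -64.
Since det(H) < 0, H is indefinite and the critical point is a saddle point.

saddle point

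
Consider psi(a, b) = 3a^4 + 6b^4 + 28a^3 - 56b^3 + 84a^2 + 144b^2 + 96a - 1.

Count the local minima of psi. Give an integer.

psi separates as a function of a plus a function of b, so ∇psi=0 decouples.
∂psi/∂a = 12(a + 1)(a + 2)(a + 4) = 0 at a ∈ {-4, -2, -1}; ∂psi/∂b = 24b(b - 4)(b - 3) = 0 at b ∈ {0, 3, 4}.
The Hessian is diagonal: diag(psi_aa, psi_bb). Second derivatives: psi_aa(-4)=72, psi_aa(-2)=-24, psi_aa(-1)=36; psi_bb(0)=288, psi_bb(3)=-72, psi_bb(4)=96.
Local minima occur where both diagonal entries positive: (-4, 0), (-4, 4), (-1, 0), (-1, 4). Count: 4.

4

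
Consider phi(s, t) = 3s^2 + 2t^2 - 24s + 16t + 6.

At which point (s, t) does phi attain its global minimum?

(4, -4)

phi(s,t) separates as P(s) + Q(t) + 6, so its minimum is min P + min Q + 6.
P'(s) = 6s - 24 vanishes at s ∈ {4}; Q'(t) = 4(t + 4) vanishes at t ∈ {-4}.
Local minima of P (where P''>0): P(4)=-48. Local minima of Q: Q(-4)=-32.
So the global minimum of phi is P(4) + Q(-4) + 6 = -48 − 32 + 6 = -74, attained at (4, -4).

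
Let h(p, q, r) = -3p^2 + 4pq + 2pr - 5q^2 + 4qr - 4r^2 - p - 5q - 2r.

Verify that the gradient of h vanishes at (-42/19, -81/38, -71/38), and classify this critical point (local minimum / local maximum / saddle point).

local maximum

∇h = (-6p + 4q + 2r - 1, 4p - 10q + 4r - 5, 2p + 4q - 8r - 2); substituting (-42/19, -81/38, -71/38) gives ∇h = (0, 0, 0), so (-42/19, -81/38, -71/38) is indeed a critical point.
The Hessian is constant: H = [[-6, 4, 2], [4, -10, 4], [2, 4, -8]].
Leading principal minors: Δ₁ = -6, Δ₂ = 44, Δ₃ = -152.
The minors alternate sign starting negative (−, +, −), so H is negative definite: a local maximum.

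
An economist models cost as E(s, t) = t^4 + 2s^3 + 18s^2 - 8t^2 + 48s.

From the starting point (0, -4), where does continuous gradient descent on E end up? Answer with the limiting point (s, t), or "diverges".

(-2, -2)

E is separable, so gradient descent decouples: s follows -∂E/∂s, t follows -∂E/∂t.
∂E/∂s = 6(s + 2)(s + 4); at s=0 this is 48, so s decreases.
∂E/∂t = 4t(t - 2)(t + 2); at t=-4 this is -192, so t increases.
s converges to its nearest critical value -2 (a local min of the s-part); t converges to -2. The iterate converges to (-2, -2).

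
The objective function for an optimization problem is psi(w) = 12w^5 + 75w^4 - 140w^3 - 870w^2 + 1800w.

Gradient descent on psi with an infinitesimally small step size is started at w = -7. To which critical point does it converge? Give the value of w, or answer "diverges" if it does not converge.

diverges

psi'(w) = 60(w - 2)(w - 1)(w + 3)(w + 5), so psi'(-7) = 34560.
Gradient descent moves in the -psi' direction, i.e. w is decreasing.
There is no critical point below w=-7, and psi' keeps the same sign, so the iterate runs off to −∞.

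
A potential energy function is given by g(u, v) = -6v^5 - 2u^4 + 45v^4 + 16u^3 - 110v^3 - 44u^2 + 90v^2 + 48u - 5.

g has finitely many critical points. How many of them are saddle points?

6

g separates as a function of u plus a function of v, so ∇g=0 decouples.
∂g/∂u = -8(u - 3)(u - 2)(u - 1) = 0 at u ∈ {1, 2, 3}; ∂g/∂v = -30v(v - 3)(v - 2)(v - 1) = 0 at v ∈ {0, 1, 2, 3}.
The Hessian is diagonal: diag(g_uu, g_vv). Second derivatives: g_uu(1)=-16, g_uu(2)=8, g_uu(3)=-16; g_vv(0)=180, g_vv(1)=-60, g_vv(2)=60, g_vv(3)=-180.
Saddle points occur where the two diagonal entries have opposite signs: (1, 0), (1, 2), (2, 1), (2, 3), (3, 0), (3, 2). Count: 6.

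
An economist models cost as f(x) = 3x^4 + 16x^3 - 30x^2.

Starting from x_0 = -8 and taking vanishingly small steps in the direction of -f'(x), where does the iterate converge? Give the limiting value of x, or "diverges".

f'(x) = 12x(x - 1)(x + 5), so f'(-8) = -2592.
Gradient descent moves in the -f' direction, i.e. x is increasing.
The nearest critical point in that direction is x = -5, where f'' = 360 > 0 (a local minimum). The iterate converges there.

-5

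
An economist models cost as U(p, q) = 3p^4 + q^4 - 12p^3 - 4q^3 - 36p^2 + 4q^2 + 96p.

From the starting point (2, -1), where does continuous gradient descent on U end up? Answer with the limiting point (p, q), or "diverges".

U is separable, so gradient descent decouples: p follows -∂U/∂p, q follows -∂U/∂q.
∂U/∂p = 12(p - 4)(p - 1)(p + 2); at p=2 this is -96, so p increases.
∂U/∂q = 4q(q - 2)(q - 1); at q=-1 this is -24, so q increases.
p converges to its nearest critical value 4 (a local min of the p-part); q converges to 0. The iterate converges to (4, 0).

(4, 0)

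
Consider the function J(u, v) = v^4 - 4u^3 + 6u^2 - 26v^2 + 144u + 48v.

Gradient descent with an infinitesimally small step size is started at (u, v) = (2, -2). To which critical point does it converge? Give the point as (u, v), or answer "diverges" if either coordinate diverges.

J is separable, so gradient descent decouples: u follows -∂J/∂u, v follows -∂J/∂v.
∂J/∂u = -12(u - 4)(u + 3); at u=2 this is 120, so u decreases.
∂J/∂v = 4(v - 3)(v - 1)(v + 4); at v=-2 this is 120, so v decreases.
u converges to its nearest critical value -3 (a local min of the u-part); v converges to -4. The iterate converges to (-3, -4).

(-3, -4)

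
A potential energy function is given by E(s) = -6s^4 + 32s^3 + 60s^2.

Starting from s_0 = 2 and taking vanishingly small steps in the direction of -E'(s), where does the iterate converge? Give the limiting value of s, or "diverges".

0

E'(s) = -24s(s - 5)(s + 1), so E'(2) = 432.
Gradient descent moves in the -E' direction, i.e. s is decreasing.
The nearest critical point in that direction is s = 0, where E'' = 120 > 0 (a local minimum). The iterate converges there.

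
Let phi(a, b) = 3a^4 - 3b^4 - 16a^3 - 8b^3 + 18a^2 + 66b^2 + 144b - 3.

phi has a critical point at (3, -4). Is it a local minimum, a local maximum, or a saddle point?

saddle point

The mixed partial ∂²phi/∂a∂b is 0, so the Hessian at any point is diag(phi_aa, phi_bb) = diag(12(3a^2 - 8a + 3), 12(-3b^2 - 4b + 11)).
At (3, -4): H = diag(72, -252).
The eigenvalues have opposite signs, so H is indefinite: a saddle point.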